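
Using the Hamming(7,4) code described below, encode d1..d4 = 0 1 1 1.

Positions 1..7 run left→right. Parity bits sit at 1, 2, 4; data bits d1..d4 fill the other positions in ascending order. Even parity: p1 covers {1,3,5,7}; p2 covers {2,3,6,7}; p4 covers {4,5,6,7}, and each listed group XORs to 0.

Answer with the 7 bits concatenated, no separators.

0001111

Place data at non-parity positions: p1 p2 0 p4 1 1 1
p1 (pos 1,3,5,7): XOR of data positions = 0⊕1⊕1 = 0
p2 (pos 2,3,6,7): XOR of data positions = 0⊕1⊕1 = 0
p4 (pos 4,5,6,7): XOR of data positions = 1⊕1⊕1 = 1
Codeword: 0001111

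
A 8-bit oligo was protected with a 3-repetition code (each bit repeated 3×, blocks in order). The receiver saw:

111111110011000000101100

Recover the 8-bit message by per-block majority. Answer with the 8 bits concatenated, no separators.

11110010

Block 1 (111): 3 ones → 1
Block 2 (111): 3 ones → 1
Block 3 (110): 2 ones → 1
Block 4 (011): 2 ones → 1
Block 5 (000): 0 ones → 0
Block 6 (000): 0 ones → 0
Block 7 (101): 2 ones → 1
Block 8 (100): 1 one → 0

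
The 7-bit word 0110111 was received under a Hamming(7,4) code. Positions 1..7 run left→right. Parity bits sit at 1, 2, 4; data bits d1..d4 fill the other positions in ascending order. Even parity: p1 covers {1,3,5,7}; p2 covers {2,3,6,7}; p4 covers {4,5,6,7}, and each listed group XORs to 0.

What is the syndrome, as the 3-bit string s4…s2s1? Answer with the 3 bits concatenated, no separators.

s1 (pos 1,3,5,7): 0⊕1⊕1⊕1 = 1
s2 (pos 2,3,6,7): 1⊕1⊕1⊕1 = 0
s4 (pos 4,5,6,7): 0⊕1⊕1⊕1 = 1
Syndrome s4…s1 = 101 → error at position 5.

101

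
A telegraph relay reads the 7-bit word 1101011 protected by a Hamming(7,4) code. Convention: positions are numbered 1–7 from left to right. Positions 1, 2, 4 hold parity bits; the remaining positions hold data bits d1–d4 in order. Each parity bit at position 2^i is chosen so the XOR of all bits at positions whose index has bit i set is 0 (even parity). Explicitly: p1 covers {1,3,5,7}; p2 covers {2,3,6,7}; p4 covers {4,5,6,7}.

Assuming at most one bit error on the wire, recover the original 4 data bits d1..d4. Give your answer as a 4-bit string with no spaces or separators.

s1 (pos 1,3,5,7): 1⊕0⊕0⊕1 = 0
s2 (pos 2,3,6,7): 1⊕0⊕1⊕1 = 1
s4 (pos 4,5,6,7): 1⊕0⊕1⊕1 = 1
Syndrome s4…s1 = 110 → error at position 6.
Flip position 6: 1101011 → 1101001
Read data bits from positions 3,5,6,7: 0001

0001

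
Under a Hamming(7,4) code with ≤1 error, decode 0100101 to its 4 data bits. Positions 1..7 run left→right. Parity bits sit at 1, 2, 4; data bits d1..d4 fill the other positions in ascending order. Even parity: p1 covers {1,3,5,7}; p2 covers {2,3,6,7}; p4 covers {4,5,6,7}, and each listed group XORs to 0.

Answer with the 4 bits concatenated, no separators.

0101

s1 (pos 1,3,5,7): 0⊕0⊕1⊕1 = 0
s2 (pos 2,3,6,7): 1⊕0⊕0⊕1 = 0
s4 (pos 4,5,6,7): 0⊕1⊕0⊕1 = 0
Syndrome s4…s1 = 000 → no error.
Read data bits from positions 3,5,6,7: 0101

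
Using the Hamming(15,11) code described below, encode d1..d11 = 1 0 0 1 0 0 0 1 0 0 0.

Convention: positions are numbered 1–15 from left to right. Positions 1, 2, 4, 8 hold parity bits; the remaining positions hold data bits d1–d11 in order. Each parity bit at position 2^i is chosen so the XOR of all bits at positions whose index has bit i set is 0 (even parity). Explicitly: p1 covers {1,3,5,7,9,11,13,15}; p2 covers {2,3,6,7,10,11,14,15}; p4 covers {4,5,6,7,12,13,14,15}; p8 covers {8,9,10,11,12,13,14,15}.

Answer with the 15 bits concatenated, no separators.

Place data at non-parity positions: p1 p2 1 p4 0 0 1 p8 0 0 0 1 0 0 0
p1 (pos 1,3,5,7,9,11,13,15): XOR of data positions = 1⊕0⊕1⊕0⊕0⊕0⊕0 = 0
p2 (pos 2,3,6,7,10,11,14,15): XOR of data positions = 1⊕0⊕1⊕0⊕0⊕0⊕0 = 0
p4 (pos 4,5,6,7,12,13,14,15): XOR of data positions = 0⊕0⊕1⊕1⊕0⊕0⊕0 = 0
p8 (pos 8,9,10,11,12,13,14,15): XOR of data positions = 0⊕0⊕0⊕1⊕0⊕0⊕0 = 1
Codeword: 001000110001000

001000110001000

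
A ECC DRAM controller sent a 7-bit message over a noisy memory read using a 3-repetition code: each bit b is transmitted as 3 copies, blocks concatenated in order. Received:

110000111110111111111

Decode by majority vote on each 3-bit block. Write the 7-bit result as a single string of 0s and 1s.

Block 1 (110): 2 ones → 1
Block 2 (000): 0 ones → 0
Block 3 (111): 3 ones → 1
Block 4 (110): 2 ones → 1
Block 5 (111): 3 ones → 1
Block 6 (111): 3 ones → 1
Block 7 (111): 3 ones → 1

1011111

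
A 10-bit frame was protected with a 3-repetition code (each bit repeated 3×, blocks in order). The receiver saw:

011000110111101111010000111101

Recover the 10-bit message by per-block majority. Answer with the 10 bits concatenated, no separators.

Block 1 (011): 2 ones → 1
Block 2 (000): 0 ones → 0
Block 3 (110): 2 ones → 1
Block 4 (111): 3 ones → 1
Block 5 (101): 2 ones → 1
Block 6 (111): 3 ones → 1
Block 7 (010): 1 one → 0
Block 8 (000): 0 ones → 0
Block 9 (111): 3 ones → 1
Block 10 (101): 2 ones → 1

1011110011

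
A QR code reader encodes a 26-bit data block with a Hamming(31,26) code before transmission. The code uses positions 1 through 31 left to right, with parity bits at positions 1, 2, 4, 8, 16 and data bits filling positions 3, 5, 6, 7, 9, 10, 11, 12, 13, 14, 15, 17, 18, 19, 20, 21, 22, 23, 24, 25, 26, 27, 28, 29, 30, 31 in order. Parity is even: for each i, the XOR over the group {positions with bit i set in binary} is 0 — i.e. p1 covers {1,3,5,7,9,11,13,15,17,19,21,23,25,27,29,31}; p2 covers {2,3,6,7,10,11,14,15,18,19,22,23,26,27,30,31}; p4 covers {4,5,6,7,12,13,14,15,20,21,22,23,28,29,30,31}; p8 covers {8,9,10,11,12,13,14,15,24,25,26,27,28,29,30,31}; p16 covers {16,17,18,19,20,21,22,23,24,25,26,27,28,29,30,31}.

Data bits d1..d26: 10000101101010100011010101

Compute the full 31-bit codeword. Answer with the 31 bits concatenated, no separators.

1010000101011011010100011010101

Place data at non-parity positions: p1 p2 1 p4 0 0 0 p8 0 1 0 1 1 0 1 p16 0 1 0 1 0 0 0 1 1 0 1 0 1 0 1
p1 (pos 1,3,5,7,9,11,13,15,17,19,21,23,25,27,29,31): XOR of data positions = 1⊕0⊕0⊕0⊕0⊕1⊕1⊕0⊕0⊕0⊕0⊕1⊕1⊕1⊕1 = 1
p2 (pos 2,3,6,7,10,11,14,15,18,19,22,23,26,27,30,31): XOR of data positions = 1⊕0⊕0⊕1⊕0⊕0⊕1⊕1⊕0⊕0⊕0⊕0⊕1⊕0⊕1 = 0
p4 (pos 4,5,6,7,12,13,14,15,20,21,22,23,28,29,30,31): XOR of data positions = 0⊕0⊕0⊕1⊕1⊕0⊕1⊕1⊕0⊕0⊕0⊕0⊕1⊕0⊕1 = 0
p8 (pos 8,9,10,11,12,13,14,15,24,25,26,27,28,29,30,31): XOR of data positions = 0⊕1⊕0⊕1⊕1⊕0⊕1⊕1⊕1⊕0⊕1⊕0⊕1⊕0⊕1 = 1
p16 (pos 16,17,18,19,20,21,22,23,24,25,26,27,28,29,30,31): XOR of data positions = 0⊕1⊕0⊕1⊕0⊕0⊕0⊕1⊕1⊕0⊕1⊕0⊕1⊕0⊕1 = 1
Codeword: 1010000101011011010100011010101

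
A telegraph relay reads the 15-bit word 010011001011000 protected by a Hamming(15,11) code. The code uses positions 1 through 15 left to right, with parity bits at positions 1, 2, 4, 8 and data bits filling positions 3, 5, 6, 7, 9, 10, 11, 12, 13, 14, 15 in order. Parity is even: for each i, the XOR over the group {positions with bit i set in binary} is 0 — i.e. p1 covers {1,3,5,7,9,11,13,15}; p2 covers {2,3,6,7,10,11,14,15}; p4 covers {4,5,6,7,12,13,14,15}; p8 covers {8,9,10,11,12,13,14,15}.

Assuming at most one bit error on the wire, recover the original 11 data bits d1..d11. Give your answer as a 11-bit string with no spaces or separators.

s1 (pos 1,3,5,7,9,11,13,15): 0⊕0⊕1⊕0⊕1⊕1⊕0⊕0 = 1
s2 (pos 2,3,6,7,10,11,14,15): 1⊕0⊕1⊕0⊕0⊕1⊕0⊕0 = 1
s4 (pos 4,5,6,7,12,13,14,15): 0⊕1⊕1⊕0⊕1⊕0⊕0⊕0 = 1
s8 (pos 8,9,10,11,12,13,14,15): 0⊕1⊕0⊕1⊕1⊕0⊕0⊕0 = 1
Syndrome s8…s1 = 1111 → error at position 15.
Flip position 15: 010011001011000 → 010011001011001
Read data bits from positions 3,5,6,7,9,10,11,12,13,14,15: 01101011001

01101011001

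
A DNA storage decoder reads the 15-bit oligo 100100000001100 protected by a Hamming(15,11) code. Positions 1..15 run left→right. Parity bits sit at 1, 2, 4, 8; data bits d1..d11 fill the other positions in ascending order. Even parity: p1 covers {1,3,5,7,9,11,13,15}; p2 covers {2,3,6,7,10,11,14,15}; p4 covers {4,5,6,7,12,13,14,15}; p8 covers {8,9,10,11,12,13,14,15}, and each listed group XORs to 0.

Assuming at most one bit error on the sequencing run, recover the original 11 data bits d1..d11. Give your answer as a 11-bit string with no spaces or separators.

s1 (pos 1,3,5,7,9,11,13,15): 1⊕0⊕0⊕0⊕0⊕0⊕1⊕0 = 0
s2 (pos 2,3,6,7,10,11,14,15): 0⊕0⊕0⊕0⊕0⊕0⊕0⊕0 = 0
s4 (pos 4,5,6,7,12,13,14,15): 1⊕0⊕0⊕0⊕1⊕1⊕0⊕0 = 1
s8 (pos 8,9,10,11,12,13,14,15): 0⊕0⊕0⊕0⊕1⊕1⊕0⊕0 = 0
Syndrome s8…s1 = 0100 → error at position 4.
Flip position 4: 100100000001100 → 100000000001100
Read data bits from positions 3,5,6,7,9,10,11,12,13,14,15: 00000001100

00000001100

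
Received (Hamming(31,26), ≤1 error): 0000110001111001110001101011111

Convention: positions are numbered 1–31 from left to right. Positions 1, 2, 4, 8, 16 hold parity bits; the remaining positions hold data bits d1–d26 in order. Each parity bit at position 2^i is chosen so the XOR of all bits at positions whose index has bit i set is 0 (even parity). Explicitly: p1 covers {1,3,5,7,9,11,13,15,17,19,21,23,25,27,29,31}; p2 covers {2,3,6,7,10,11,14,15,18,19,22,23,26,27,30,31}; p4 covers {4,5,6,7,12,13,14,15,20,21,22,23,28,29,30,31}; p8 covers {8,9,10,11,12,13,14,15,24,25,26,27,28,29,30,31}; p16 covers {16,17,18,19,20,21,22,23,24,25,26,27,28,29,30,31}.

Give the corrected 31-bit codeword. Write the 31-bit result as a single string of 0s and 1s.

0000110001111001111001101011111

s1 (pos 1,3,5,7,9,11,13,15,17,19,21,23,25,27,29,31): 0⊕0⊕1⊕0⊕0⊕1⊕1⊕0⊕1⊕0⊕0⊕1⊕1⊕1⊕1⊕1 = 1
s2 (pos 2,3,6,7,10,11,14,15,18,19,22,23,26,27,30,31): 0⊕0⊕1⊕0⊕1⊕1⊕0⊕0⊕1⊕0⊕1⊕1⊕0⊕1⊕1⊕1 = 1
s4 (pos 4,5,6,7,12,13,14,15,20,21,22,23,28,29,30,31): 0⊕1⊕1⊕0⊕1⊕1⊕0⊕0⊕0⊕0⊕1⊕1⊕1⊕1⊕1⊕1 = 0
s8 (pos 8,9,10,11,12,13,14,15,24,25,26,27,28,29,30,31): 0⊕0⊕1⊕1⊕1⊕1⊕0⊕0⊕0⊕1⊕0⊕1⊕1⊕1⊕1⊕1 = 0
s16 (pos 16,17,18,19,20,21,22,23,24,25,26,27,28,29,30,31): 1⊕1⊕1⊕0⊕0⊕0⊕1⊕1⊕0⊕1⊕0⊕1⊕1⊕1⊕1⊕1 = 1
Syndrome s16…s1 = 10011 → error at position 19.
Flip position 19: 0000110001111001110001101011111 → 0000110001111001111001101011111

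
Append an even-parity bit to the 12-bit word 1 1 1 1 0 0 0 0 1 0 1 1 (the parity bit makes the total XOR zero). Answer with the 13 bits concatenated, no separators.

1111000010111

XOR of the 12 data bits: 1⊕1⊕1⊕1⊕0⊕0⊕0⊕0⊕1⊕0⊕1⊕1 = 1
Parity bit = 1 (so all 13 bits XOR to 0).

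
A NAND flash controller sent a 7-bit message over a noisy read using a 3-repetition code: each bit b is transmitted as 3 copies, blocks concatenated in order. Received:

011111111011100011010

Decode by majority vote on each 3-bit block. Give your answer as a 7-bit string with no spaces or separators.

1111010

Block 1 (011): 2 ones → 1
Block 2 (111): 3 ones → 1
Block 3 (111): 3 ones → 1
Block 4 (011): 2 ones → 1
Block 5 (100): 1 one → 0
Block 6 (011): 2 ones → 1
Block 7 (010): 1 one → 0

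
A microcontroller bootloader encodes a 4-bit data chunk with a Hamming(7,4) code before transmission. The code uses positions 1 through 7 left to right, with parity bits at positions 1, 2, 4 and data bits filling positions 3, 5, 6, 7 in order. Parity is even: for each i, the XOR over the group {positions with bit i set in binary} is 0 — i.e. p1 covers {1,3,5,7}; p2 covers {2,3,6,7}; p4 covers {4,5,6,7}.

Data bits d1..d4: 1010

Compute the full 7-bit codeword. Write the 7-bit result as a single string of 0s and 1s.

1011010

Place data at non-parity positions: p1 p2 1 p4 0 1 0
p1 (pos 1,3,5,7): XOR of data positions = 1⊕0⊕0 = 1
p2 (pos 2,3,6,7): XOR of data positions = 1⊕1⊕0 = 0
p4 (pos 4,5,6,7): XOR of data positions = 0⊕1⊕0 = 1
Codeword: 1011010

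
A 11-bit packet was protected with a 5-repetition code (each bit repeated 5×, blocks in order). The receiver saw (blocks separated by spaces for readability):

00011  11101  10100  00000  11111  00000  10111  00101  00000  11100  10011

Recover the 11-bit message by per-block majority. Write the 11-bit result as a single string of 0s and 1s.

Block 1 (00011): 2 ones → 0
Block 2 (11101): 4 ones → 1
Block 3 (10100): 2 ones → 0
Block 4 (00000): 0 ones → 0
Block 5 (11111): 5 ones → 1
Block 6 (00000): 0 ones → 0
Block 7 (10111): 4 ones → 1
Block 8 (00101): 2 ones → 0
Block 9 (00000): 0 ones → 0
Block 10 (11100): 3 ones → 1
Block 11 (10011): 3 ones → 1

01001010011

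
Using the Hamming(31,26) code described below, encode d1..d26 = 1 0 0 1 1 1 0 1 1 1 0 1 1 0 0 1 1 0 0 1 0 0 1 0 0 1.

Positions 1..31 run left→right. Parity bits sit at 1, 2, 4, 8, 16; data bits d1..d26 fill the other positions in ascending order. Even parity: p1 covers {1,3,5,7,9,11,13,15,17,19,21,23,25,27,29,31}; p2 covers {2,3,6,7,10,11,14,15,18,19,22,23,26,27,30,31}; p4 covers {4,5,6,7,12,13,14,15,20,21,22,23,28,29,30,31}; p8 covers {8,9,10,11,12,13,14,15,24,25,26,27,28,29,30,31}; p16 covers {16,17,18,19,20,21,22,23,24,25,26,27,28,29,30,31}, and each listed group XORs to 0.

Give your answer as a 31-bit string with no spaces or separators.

0110001011011101110011001001001

Place data at non-parity positions: p1 p2 1 p4 0 0 1 p8 1 1 0 1 1 1 0 p16 1 1 0 0 1 1 0 0 1 0 0 1 0 0 1
p1 (pos 1,3,5,7,9,11,13,15,17,19,21,23,25,27,29,31): XOR of data positions = 1⊕0⊕1⊕1⊕0⊕1⊕0⊕1⊕0⊕1⊕0⊕1⊕0⊕0⊕1 = 0
p2 (pos 2,3,6,7,10,11,14,15,18,19,22,23,26,27,30,31): XOR of data positions = 1⊕0⊕1⊕1⊕0⊕1⊕0⊕1⊕0⊕1⊕0⊕0⊕0⊕0⊕1 = 1
p4 (pos 4,5,6,7,12,13,14,15,20,21,22,23,28,29,30,31): XOR of data positions = 0⊕0⊕1⊕1⊕1⊕1⊕0⊕0⊕1⊕1⊕0⊕1⊕0⊕0⊕1 = 0
p8 (pos 8,9,10,11,12,13,14,15,24,25,26,27,28,29,30,31): XOR of data positions = 1⊕1⊕0⊕1⊕1⊕1⊕0⊕0⊕1⊕0⊕0⊕1⊕0⊕0⊕1 = 0
p16 (pos 16,17,18,19,20,21,22,23,24,25,26,27,28,29,30,31): XOR of data positions = 1⊕1⊕0⊕0⊕1⊕1⊕0⊕0⊕1⊕0⊕0⊕1⊕0⊕0⊕1 = 1
Codeword: 0110001011011101110011001001001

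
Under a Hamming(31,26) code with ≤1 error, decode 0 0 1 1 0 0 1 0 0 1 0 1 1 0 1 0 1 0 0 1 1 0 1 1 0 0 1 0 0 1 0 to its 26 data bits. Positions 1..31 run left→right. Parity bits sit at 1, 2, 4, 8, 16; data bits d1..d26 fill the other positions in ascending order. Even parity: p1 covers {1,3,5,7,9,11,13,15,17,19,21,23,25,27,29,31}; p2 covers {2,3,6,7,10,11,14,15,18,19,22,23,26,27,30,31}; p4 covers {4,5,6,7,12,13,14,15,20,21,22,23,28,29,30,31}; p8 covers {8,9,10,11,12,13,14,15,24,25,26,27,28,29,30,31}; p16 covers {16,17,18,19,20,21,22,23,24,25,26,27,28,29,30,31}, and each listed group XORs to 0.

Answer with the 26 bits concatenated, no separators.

s1 (pos 1,3,5,7,9,11,13,15,17,19,21,23,25,27,29,31): 0⊕1⊕0⊕1⊕0⊕0⊕1⊕1⊕1⊕0⊕1⊕1⊕0⊕1⊕0⊕0 = 0
s2 (pos 2,3,6,7,10,11,14,15,18,19,22,23,26,27,30,31): 0⊕1⊕0⊕1⊕1⊕0⊕0⊕1⊕0⊕0⊕0⊕1⊕0⊕1⊕1⊕0 = 1
s4 (pos 4,5,6,7,12,13,14,15,20,21,22,23,28,29,30,31): 1⊕0⊕0⊕1⊕1⊕1⊕0⊕1⊕1⊕1⊕0⊕1⊕0⊕0⊕1⊕0 = 1
s8 (pos 8,9,10,11,12,13,14,15,24,25,26,27,28,29,30,31): 0⊕0⊕1⊕0⊕1⊕1⊕0⊕1⊕1⊕0⊕0⊕1⊕0⊕0⊕1⊕0 = 1
s16 (pos 16,17,18,19,20,21,22,23,24,25,26,27,28,29,30,31): 0⊕1⊕0⊕0⊕1⊕1⊕0⊕1⊕1⊕0⊕0⊕1⊕0⊕0⊕1⊕0 = 1
Syndrome s16…s1 = 11110 → error at position 30.
Flip position 30: 0011001001011010100110110010010 → 0011001001011010100110110010000
Read data bits from positions 3,5,6,7,9,10,11,12,13,14,15,17,18,19,20,21,22,23,24,25,26,27,28,29,30,31: 10010101101100110110010000

10010101101100110110010000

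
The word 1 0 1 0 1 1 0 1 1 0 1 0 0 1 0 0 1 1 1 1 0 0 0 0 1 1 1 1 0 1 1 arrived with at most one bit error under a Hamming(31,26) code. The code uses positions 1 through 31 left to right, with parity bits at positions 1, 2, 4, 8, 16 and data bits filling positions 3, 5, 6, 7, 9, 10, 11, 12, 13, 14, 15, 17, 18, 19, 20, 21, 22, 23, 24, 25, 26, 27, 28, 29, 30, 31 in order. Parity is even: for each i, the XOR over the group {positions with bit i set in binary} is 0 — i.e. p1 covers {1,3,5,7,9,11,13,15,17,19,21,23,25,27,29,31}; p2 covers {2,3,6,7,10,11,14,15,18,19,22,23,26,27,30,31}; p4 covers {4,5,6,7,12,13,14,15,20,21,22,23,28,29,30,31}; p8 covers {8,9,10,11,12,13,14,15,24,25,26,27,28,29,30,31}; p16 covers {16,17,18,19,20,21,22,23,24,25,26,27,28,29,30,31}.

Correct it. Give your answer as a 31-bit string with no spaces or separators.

s1 (pos 1,3,5,7,9,11,13,15,17,19,21,23,25,27,29,31): 1⊕1⊕1⊕0⊕1⊕1⊕0⊕0⊕1⊕1⊕0⊕0⊕1⊕1⊕0⊕1 = 0
s2 (pos 2,3,6,7,10,11,14,15,18,19,22,23,26,27,30,31): 0⊕1⊕1⊕0⊕0⊕1⊕1⊕0⊕1⊕1⊕0⊕0⊕1⊕1⊕1⊕1 = 0
s4 (pos 4,5,6,7,12,13,14,15,20,21,22,23,28,29,30,31): 0⊕1⊕1⊕0⊕0⊕0⊕1⊕0⊕1⊕0⊕0⊕0⊕1⊕0⊕1⊕1 = 1
s8 (pos 8,9,10,11,12,13,14,15,24,25,26,27,28,29,30,31): 1⊕1⊕0⊕1⊕0⊕0⊕1⊕0⊕0⊕1⊕1⊕1⊕1⊕0⊕1⊕1 = 0
s16 (pos 16,17,18,19,20,21,22,23,24,25,26,27,28,29,30,31): 0⊕1⊕1⊕1⊕1⊕0⊕0⊕0⊕0⊕1⊕1⊕1⊕1⊕0⊕1⊕1 = 0
Syndrome s16…s1 = 00100 → error at position 4.
Flip position 4: 1010110110100100111100001111011 → 1011110110100100111100001111011

1011110110100100111100001111011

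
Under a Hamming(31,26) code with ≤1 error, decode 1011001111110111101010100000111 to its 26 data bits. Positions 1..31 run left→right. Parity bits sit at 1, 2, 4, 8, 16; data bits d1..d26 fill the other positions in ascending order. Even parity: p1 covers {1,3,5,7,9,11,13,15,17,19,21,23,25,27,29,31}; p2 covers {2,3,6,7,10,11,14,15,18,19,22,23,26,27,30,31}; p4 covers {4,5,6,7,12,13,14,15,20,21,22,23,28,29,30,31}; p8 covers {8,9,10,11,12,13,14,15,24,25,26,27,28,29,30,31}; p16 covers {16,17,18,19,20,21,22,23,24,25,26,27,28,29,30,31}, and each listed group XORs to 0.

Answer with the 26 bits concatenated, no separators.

s1 (pos 1,3,5,7,9,11,13,15,17,19,21,23,25,27,29,31): 1⊕1⊕0⊕1⊕1⊕1⊕0⊕1⊕1⊕1⊕1⊕1⊕0⊕0⊕1⊕1 = 0
s2 (pos 2,3,6,7,10,11,14,15,18,19,22,23,26,27,30,31): 0⊕1⊕0⊕1⊕1⊕1⊕1⊕1⊕0⊕1⊕0⊕1⊕0⊕0⊕1⊕1 = 0
s4 (pos 4,5,6,7,12,13,14,15,20,21,22,23,28,29,30,31): 1⊕0⊕0⊕1⊕1⊕0⊕1⊕1⊕0⊕1⊕0⊕1⊕0⊕1⊕1⊕1 = 0
s8 (pos 8,9,10,11,12,13,14,15,24,25,26,27,28,29,30,31): 1⊕1⊕1⊕1⊕1⊕0⊕1⊕1⊕0⊕0⊕0⊕0⊕0⊕1⊕1⊕1 = 0
s16 (pos 16,17,18,19,20,21,22,23,24,25,26,27,28,29,30,31): 1⊕1⊕0⊕1⊕0⊕1⊕0⊕1⊕0⊕0⊕0⊕0⊕0⊕1⊕1⊕1 = 0
Syndrome s16…s1 = 00000 → no error.
Read data bits from positions 3,5,6,7,9,10,11,12,13,14,15,17,18,19,20,21,22,23,24,25,26,27,28,29,30,31: 10011111011101010100000111

10011111011101010100000111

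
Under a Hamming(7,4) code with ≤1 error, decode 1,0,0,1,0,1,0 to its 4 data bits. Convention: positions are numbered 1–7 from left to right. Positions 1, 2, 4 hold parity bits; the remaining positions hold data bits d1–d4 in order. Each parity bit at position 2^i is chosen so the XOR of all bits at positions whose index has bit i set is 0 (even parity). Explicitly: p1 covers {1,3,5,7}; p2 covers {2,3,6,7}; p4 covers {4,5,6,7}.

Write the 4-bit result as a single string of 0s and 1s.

1010

s1 (pos 1,3,5,7): 1⊕0⊕0⊕0 = 1
s2 (pos 2,3,6,7): 0⊕0⊕1⊕0 = 1
s4 (pos 4,5,6,7): 1⊕0⊕1⊕0 = 0
Syndrome s4…s1 = 011 → error at position 3.
Flip position 3: 1001010 → 1011010
Read data bits from positions 3,5,6,7: 1010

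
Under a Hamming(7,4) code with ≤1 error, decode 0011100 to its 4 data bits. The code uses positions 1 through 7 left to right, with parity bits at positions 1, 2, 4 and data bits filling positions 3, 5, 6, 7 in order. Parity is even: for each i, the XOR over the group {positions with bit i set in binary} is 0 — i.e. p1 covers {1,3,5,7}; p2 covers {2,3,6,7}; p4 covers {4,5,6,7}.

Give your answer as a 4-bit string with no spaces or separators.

s1 (pos 1,3,5,7): 0⊕1⊕1⊕0 = 0
s2 (pos 2,3,6,7): 0⊕1⊕0⊕0 = 1
s4 (pos 4,5,6,7): 1⊕1⊕0⊕0 = 0
Syndrome s4…s1 = 010 → error at position 2.
Flip position 2: 0011100 → 0111100
Read data bits from positions 3,5,6,7: 1100

1100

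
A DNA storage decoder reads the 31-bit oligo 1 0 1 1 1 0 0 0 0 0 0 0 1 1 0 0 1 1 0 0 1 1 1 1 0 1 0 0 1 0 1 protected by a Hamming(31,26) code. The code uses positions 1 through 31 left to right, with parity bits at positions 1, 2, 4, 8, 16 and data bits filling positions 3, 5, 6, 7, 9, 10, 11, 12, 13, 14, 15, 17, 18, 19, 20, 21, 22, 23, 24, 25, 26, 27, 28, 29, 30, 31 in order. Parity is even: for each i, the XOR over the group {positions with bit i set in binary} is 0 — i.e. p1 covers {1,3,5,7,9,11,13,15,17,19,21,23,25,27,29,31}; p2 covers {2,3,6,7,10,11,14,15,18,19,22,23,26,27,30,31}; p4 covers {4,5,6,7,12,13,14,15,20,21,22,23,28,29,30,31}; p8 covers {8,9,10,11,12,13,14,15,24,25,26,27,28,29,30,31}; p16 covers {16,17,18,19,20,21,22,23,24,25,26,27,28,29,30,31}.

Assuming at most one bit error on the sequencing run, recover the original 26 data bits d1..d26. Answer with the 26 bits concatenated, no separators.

s1 (pos 1,3,5,7,9,11,13,15,17,19,21,23,25,27,29,31): 1⊕1⊕1⊕0⊕0⊕0⊕1⊕0⊕1⊕0⊕1⊕1⊕0⊕0⊕1⊕1 = 1
s2 (pos 2,3,6,7,10,11,14,15,18,19,22,23,26,27,30,31): 0⊕1⊕0⊕0⊕0⊕0⊕1⊕0⊕1⊕0⊕1⊕1⊕1⊕0⊕0⊕1 = 1
s4 (pos 4,5,6,7,12,13,14,15,20,21,22,23,28,29,30,31): 1⊕1⊕0⊕0⊕0⊕1⊕1⊕0⊕0⊕1⊕1⊕1⊕0⊕1⊕0⊕1 = 1
s8 (pos 8,9,10,11,12,13,14,15,24,25,26,27,28,29,30,31): 0⊕0⊕0⊕0⊕0⊕1⊕1⊕0⊕1⊕0⊕1⊕0⊕0⊕1⊕0⊕1 = 0
s16 (pos 16,17,18,19,20,21,22,23,24,25,26,27,28,29,30,31): 0⊕1⊕1⊕0⊕0⊕1⊕1⊕1⊕1⊕0⊕1⊕0⊕0⊕1⊕0⊕1 = 1
Syndrome s16…s1 = 10111 → error at position 23.
Flip position 23: 1011100000001100110011110100101 → 1011100000001100110011010100101
Read data bits from positions 3,5,6,7,9,10,11,12,13,14,15,17,18,19,20,21,22,23,24,25,26,27,28,29,30,31: 11000000110110011010100101

11000000110110011010100101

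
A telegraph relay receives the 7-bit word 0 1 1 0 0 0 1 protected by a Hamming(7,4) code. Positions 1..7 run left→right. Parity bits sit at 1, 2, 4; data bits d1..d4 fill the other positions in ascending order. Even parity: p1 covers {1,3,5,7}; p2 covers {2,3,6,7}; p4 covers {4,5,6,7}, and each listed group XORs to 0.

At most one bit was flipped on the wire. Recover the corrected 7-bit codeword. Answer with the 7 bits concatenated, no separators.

s1 (pos 1,3,5,7): 0⊕1⊕0⊕1 = 0
s2 (pos 2,3,6,7): 1⊕1⊕0⊕1 = 1
s4 (pos 4,5,6,7): 0⊕0⊕0⊕1 = 1
Syndrome s4…s1 = 110 → error at position 6.
Flip position 6: 0110001 → 0110011

0110011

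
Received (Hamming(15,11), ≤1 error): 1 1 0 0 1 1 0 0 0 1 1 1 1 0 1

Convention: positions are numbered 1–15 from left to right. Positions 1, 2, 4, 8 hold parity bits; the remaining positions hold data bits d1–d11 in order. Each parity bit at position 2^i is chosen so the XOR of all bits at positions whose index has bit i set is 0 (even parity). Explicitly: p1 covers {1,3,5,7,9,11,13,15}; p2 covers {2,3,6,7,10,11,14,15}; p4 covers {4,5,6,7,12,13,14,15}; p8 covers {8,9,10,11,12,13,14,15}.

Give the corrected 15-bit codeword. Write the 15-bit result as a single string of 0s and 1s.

s1 (pos 1,3,5,7,9,11,13,15): 1⊕0⊕1⊕0⊕0⊕1⊕1⊕1 = 1
s2 (pos 2,3,6,7,10,11,14,15): 1⊕0⊕1⊕0⊕1⊕1⊕0⊕1 = 1
s4 (pos 4,5,6,7,12,13,14,15): 0⊕1⊕1⊕0⊕1⊕1⊕0⊕1 = 1
s8 (pos 8,9,10,11,12,13,14,15): 0⊕0⊕1⊕1⊕1⊕1⊕0⊕1 = 1
Syndrome s8…s1 = 1111 → error at position 15.
Flip position 15: 110011000111101 → 110011000111100

110011000111100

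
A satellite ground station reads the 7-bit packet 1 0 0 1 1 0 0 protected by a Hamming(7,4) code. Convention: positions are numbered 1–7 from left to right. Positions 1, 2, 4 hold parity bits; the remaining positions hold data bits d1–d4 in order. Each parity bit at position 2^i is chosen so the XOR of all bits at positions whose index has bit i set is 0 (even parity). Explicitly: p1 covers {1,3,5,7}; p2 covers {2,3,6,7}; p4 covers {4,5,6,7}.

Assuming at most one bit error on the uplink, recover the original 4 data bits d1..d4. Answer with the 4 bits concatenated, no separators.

s1 (pos 1,3,5,7): 1⊕0⊕1⊕0 = 0
s2 (pos 2,3,6,7): 0⊕0⊕0⊕0 = 0
s4 (pos 4,5,6,7): 1⊕1⊕0⊕0 = 0
Syndrome s4…s1 = 000 → no error.
Read data bits from positions 3,5,6,7: 0100

0100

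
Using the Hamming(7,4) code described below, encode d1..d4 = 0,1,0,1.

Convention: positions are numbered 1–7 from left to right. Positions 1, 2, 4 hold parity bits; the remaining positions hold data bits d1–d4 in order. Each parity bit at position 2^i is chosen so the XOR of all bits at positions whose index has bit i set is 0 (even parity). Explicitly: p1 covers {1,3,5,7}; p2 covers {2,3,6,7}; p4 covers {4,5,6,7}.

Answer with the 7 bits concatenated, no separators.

Place data at non-parity positions: p1 p2 0 p4 1 0 1
p1 (pos 1,3,5,7): XOR of data positions = 0⊕1⊕1 = 0
p2 (pos 2,3,6,7): XOR of data positions = 0⊕0⊕1 = 1
p4 (pos 4,5,6,7): XOR of data positions = 1⊕0⊕1 = 0
Codeword: 0100101

0100101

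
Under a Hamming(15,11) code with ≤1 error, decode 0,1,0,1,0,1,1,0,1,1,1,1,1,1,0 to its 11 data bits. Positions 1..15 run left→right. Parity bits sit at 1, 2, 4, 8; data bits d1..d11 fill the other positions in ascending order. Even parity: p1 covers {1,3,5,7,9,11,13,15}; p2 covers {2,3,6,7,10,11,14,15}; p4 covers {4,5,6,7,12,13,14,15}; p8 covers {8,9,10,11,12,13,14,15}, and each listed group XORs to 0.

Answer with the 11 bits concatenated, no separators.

00111111110

s1 (pos 1,3,5,7,9,11,13,15): 0⊕0⊕0⊕1⊕1⊕1⊕1⊕0 = 0
s2 (pos 2,3,6,7,10,11,14,15): 1⊕0⊕1⊕1⊕1⊕1⊕1⊕0 = 0
s4 (pos 4,5,6,7,12,13,14,15): 1⊕0⊕1⊕1⊕1⊕1⊕1⊕0 = 0
s8 (pos 8,9,10,11,12,13,14,15): 0⊕1⊕1⊕1⊕1⊕1⊕1⊕0 = 0
Syndrome s8…s1 = 0000 → no error.
Read data bits from positions 3,5,6,7,9,10,11,12,13,14,15: 00111111110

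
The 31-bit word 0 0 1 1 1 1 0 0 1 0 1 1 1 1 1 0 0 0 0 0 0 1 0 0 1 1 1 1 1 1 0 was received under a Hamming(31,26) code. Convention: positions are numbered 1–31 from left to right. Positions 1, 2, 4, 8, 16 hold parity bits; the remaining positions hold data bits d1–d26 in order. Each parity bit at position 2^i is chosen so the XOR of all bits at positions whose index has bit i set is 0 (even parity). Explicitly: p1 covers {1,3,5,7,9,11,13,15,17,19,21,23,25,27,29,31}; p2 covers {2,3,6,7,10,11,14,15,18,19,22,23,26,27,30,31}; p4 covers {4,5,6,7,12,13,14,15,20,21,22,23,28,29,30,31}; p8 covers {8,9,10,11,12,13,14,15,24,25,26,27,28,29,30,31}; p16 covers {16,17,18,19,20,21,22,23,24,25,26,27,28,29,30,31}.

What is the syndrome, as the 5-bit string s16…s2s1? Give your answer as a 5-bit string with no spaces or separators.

10111

s1 (pos 1,3,5,7,9,11,13,15,17,19,21,23,25,27,29,31): 0⊕1⊕1⊕0⊕1⊕1⊕1⊕1⊕0⊕0⊕0⊕0⊕1⊕1⊕1⊕0 = 1
s2 (pos 2,3,6,7,10,11,14,15,18,19,22,23,26,27,30,31): 0⊕1⊕1⊕0⊕0⊕1⊕1⊕1⊕0⊕0⊕1⊕0⊕1⊕1⊕1⊕0 = 1
s4 (pos 4,5,6,7,12,13,14,15,20,21,22,23,28,29,30,31): 1⊕1⊕1⊕0⊕1⊕1⊕1⊕1⊕0⊕0⊕1⊕0⊕1⊕1⊕1⊕0 = 1
s8 (pos 8,9,10,11,12,13,14,15,24,25,26,27,28,29,30,31): 0⊕1⊕0⊕1⊕1⊕1⊕1⊕1⊕0⊕1⊕1⊕1⊕1⊕1⊕1⊕0 = 0
s16 (pos 16,17,18,19,20,21,22,23,24,25,26,27,28,29,30,31): 0⊕0⊕0⊕0⊕0⊕0⊕1⊕0⊕0⊕1⊕1⊕1⊕1⊕1⊕1⊕0 = 1
Syndrome s16…s1 = 10111 → error at position 23.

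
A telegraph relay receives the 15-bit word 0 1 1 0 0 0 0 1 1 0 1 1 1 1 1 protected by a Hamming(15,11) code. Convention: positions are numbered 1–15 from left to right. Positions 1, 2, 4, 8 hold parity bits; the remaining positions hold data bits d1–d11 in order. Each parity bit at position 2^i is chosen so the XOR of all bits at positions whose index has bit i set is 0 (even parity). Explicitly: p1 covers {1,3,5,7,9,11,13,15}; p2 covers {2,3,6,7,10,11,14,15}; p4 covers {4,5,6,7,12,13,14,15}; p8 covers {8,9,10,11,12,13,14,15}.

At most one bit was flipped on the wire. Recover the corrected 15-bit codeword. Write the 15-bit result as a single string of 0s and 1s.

011000011001111

s1 (pos 1,3,5,7,9,11,13,15): 0⊕1⊕0⊕0⊕1⊕1⊕1⊕1 = 1
s2 (pos 2,3,6,7,10,11,14,15): 1⊕1⊕0⊕0⊕0⊕1⊕1⊕1 = 1
s4 (pos 4,5,6,7,12,13,14,15): 0⊕0⊕0⊕0⊕1⊕1⊕1⊕1 = 0
s8 (pos 8,9,10,11,12,13,14,15): 1⊕1⊕0⊕1⊕1⊕1⊕1⊕1 = 1
Syndrome s8…s1 = 1011 → error at position 11.
Flip position 11: 011000011011111 → 011000011001111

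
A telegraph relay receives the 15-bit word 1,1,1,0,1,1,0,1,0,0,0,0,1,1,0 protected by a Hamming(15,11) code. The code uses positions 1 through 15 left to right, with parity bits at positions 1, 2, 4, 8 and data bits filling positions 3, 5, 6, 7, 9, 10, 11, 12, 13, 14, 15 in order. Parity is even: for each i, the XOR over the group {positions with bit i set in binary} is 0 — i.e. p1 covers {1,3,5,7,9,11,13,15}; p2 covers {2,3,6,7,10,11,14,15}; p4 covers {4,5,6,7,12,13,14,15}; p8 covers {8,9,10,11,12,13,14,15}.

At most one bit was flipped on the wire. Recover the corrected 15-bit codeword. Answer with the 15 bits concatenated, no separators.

s1 (pos 1,3,5,7,9,11,13,15): 1⊕1⊕1⊕0⊕0⊕0⊕1⊕0 = 0
s2 (pos 2,3,6,7,10,11,14,15): 1⊕1⊕1⊕0⊕0⊕0⊕1⊕0 = 0
s4 (pos 4,5,6,7,12,13,14,15): 0⊕1⊕1⊕0⊕0⊕1⊕1⊕0 = 0
s8 (pos 8,9,10,11,12,13,14,15): 1⊕0⊕0⊕0⊕0⊕1⊕1⊕0 = 1
Syndrome s8…s1 = 1000 → error at position 8.
Flip position 8: 111011010000110 → 111011000000110

111011000000110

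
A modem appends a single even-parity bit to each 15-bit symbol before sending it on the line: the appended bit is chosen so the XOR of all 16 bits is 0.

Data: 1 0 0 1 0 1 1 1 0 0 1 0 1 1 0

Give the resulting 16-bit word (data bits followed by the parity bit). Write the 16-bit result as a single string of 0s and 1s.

1001011100101100

XOR of the 15 data bits: 1⊕0⊕0⊕1⊕0⊕1⊕1⊕1⊕0⊕0⊕1⊕0⊕1⊕1⊕0 = 0
Parity bit = 0 (so all 16 bits XOR to 0).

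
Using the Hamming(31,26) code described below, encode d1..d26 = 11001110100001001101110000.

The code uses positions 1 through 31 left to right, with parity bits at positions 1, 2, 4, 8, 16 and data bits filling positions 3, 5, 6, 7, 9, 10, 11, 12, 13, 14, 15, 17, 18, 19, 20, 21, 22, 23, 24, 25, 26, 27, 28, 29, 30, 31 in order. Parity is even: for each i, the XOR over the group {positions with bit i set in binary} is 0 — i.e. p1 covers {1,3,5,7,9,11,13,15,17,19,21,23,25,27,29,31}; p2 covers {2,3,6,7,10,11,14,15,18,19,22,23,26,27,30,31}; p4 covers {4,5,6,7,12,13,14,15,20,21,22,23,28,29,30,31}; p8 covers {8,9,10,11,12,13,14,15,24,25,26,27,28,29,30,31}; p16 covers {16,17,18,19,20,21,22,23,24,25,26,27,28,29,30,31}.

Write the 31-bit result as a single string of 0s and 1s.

Place data at non-parity positions: p1 p2 1 p4 1 0 0 p8 1 1 1 0 1 0 0 p16 0 0 1 0 0 1 1 0 1 1 1 0 0 0 0
p1 (pos 1,3,5,7,9,11,13,15,17,19,21,23,25,27,29,31): XOR of data positions = 1⊕1⊕0⊕1⊕1⊕1⊕0⊕0⊕1⊕0⊕1⊕1⊕1⊕0⊕0 = 1
p2 (pos 2,3,6,7,10,11,14,15,18,19,22,23,26,27,30,31): XOR of data positions = 1⊕0⊕0⊕1⊕1⊕0⊕0⊕0⊕1⊕1⊕1⊕1⊕1⊕0⊕0 = 0
p4 (pos 4,5,6,7,12,13,14,15,20,21,22,23,28,29,30,31): XOR of data positions = 1⊕0⊕0⊕0⊕1⊕0⊕0⊕0⊕0⊕1⊕1⊕0⊕0⊕0⊕0 = 0
p8 (pos 8,9,10,11,12,13,14,15,24,25,26,27,28,29,30,31): XOR of data positions = 1⊕1⊕1⊕0⊕1⊕0⊕0⊕0⊕1⊕1⊕1⊕0⊕0⊕0⊕0 = 1
p16 (pos 16,17,18,19,20,21,22,23,24,25,26,27,28,29,30,31): XOR of data positions = 0⊕0⊕1⊕0⊕0⊕1⊕1⊕0⊕1⊕1⊕1⊕0⊕0⊕0⊕0 = 0
Codeword: 1010100111101000001001101110000

1010100111101000001001101110000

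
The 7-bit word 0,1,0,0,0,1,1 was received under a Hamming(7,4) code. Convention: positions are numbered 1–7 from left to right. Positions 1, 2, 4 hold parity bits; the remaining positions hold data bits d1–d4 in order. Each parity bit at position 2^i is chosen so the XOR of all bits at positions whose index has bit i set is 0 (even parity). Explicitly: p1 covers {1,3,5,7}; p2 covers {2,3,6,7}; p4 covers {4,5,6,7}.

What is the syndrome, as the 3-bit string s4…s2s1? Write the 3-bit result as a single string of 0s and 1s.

s1 (pos 1,3,5,7): 0⊕0⊕0⊕1 = 1
s2 (pos 2,3,6,7): 1⊕0⊕1⊕1 = 1
s4 (pos 4,5,6,7): 0⊕0⊕1⊕1 = 0
Syndrome s4…s1 = 011 → error at position 3.

011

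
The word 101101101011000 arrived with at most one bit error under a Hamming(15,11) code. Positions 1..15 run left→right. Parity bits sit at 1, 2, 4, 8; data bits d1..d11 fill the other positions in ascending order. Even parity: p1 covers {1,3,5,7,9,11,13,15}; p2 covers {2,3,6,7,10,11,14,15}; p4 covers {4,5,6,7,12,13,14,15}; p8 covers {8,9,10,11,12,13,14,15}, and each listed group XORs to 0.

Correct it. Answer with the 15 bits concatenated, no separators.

101101100011000

s1 (pos 1,3,5,7,9,11,13,15): 1⊕1⊕0⊕1⊕1⊕1⊕0⊕0 = 1
s2 (pos 2,3,6,7,10,11,14,15): 0⊕1⊕1⊕1⊕0⊕1⊕0⊕0 = 0
s4 (pos 4,5,6,7,12,13,14,15): 1⊕0⊕1⊕1⊕1⊕0⊕0⊕0 = 0
s8 (pos 8,9,10,11,12,13,14,15): 0⊕1⊕0⊕1⊕1⊕0⊕0⊕0 = 1
Syndrome s8…s1 = 1001 → error at position 9.
Flip position 9: 101101101011000 → 101101100011000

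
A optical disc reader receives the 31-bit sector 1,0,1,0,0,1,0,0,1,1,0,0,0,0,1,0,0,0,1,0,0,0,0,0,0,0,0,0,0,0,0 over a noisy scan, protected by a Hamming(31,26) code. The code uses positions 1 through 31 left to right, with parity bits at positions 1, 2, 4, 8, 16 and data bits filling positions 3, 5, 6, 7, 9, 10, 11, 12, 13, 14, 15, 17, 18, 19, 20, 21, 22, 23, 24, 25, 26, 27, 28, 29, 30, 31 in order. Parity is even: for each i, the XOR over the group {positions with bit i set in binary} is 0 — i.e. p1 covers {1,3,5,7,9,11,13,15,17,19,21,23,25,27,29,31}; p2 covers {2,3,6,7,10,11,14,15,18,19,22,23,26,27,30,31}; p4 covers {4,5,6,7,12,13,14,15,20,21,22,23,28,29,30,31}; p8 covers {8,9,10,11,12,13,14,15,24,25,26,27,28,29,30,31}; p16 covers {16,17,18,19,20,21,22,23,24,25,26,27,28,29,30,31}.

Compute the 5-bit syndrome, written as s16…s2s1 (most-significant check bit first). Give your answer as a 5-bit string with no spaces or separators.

11011

s1 (pos 1,3,5,7,9,11,13,15,17,19,21,23,25,27,29,31): 1⊕1⊕0⊕0⊕1⊕0⊕0⊕1⊕0⊕1⊕0⊕0⊕0⊕0⊕0⊕0 = 1
s2 (pos 2,3,6,7,10,11,14,15,18,19,22,23,26,27,30,31): 0⊕1⊕1⊕0⊕1⊕0⊕0⊕1⊕0⊕1⊕0⊕0⊕0⊕0⊕0⊕0 = 1
s4 (pos 4,5,6,7,12,13,14,15,20,21,22,23,28,29,30,31): 0⊕0⊕1⊕0⊕0⊕0⊕0⊕1⊕0⊕0⊕0⊕0⊕0⊕0⊕0⊕0 = 0
s8 (pos 8,9,10,11,12,13,14,15,24,25,26,27,28,29,30,31): 0⊕1⊕1⊕0⊕0⊕0⊕0⊕1⊕0⊕0⊕0⊕0⊕0⊕0⊕0⊕0 = 1
s16 (pos 16,17,18,19,20,21,22,23,24,25,26,27,28,29,30,31): 0⊕0⊕0⊕1⊕0⊕0⊕0⊕0⊕0⊕0⊕0⊕0⊕0⊕0⊕0⊕0 = 1
Syndrome s16…s1 = 11011 → error at position 27.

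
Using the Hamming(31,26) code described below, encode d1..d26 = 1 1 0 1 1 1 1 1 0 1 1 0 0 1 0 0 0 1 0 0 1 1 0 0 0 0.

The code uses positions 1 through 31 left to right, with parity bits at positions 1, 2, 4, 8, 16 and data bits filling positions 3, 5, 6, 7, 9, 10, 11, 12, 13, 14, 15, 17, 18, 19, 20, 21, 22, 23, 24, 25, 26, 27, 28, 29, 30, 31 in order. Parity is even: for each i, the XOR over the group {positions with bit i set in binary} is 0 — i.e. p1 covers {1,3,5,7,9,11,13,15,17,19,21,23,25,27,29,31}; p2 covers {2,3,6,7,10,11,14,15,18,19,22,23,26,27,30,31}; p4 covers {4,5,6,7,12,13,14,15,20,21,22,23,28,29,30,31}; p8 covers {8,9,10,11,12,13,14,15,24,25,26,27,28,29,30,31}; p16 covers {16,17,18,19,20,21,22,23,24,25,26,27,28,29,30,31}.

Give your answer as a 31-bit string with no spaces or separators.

1010101011110110001000100110000

Place data at non-parity positions: p1 p2 1 p4 1 0 1 p8 1 1 1 1 0 1 1 p16 0 0 1 0 0 0 1 0 0 1 1 0 0 0 0
p1 (pos 1,3,5,7,9,11,13,15,17,19,21,23,25,27,29,31): XOR of data positions = 1⊕1⊕1⊕1⊕1⊕0⊕1⊕0⊕1⊕0⊕1⊕0⊕1⊕0⊕0 = 1
p2 (pos 2,3,6,7,10,11,14,15,18,19,22,23,26,27,30,31): XOR of data positions = 1⊕0⊕1⊕1⊕1⊕1⊕1⊕0⊕1⊕0⊕1⊕1⊕1⊕0⊕0 = 0
p4 (pos 4,5,6,7,12,13,14,15,20,21,22,23,28,29,30,31): XOR of data positions = 1⊕0⊕1⊕1⊕0⊕1⊕1⊕0⊕0⊕0⊕1⊕0⊕0⊕0⊕0 = 0
p8 (pos 8,9,10,11,12,13,14,15,24,25,26,27,28,29,30,31): XOR of data positions = 1⊕1⊕1⊕1⊕0⊕1⊕1⊕0⊕0⊕1⊕1⊕0⊕0⊕0⊕0 = 0
p16 (pos 16,17,18,19,20,21,22,23,24,25,26,27,28,29,30,31): XOR of data positions = 0⊕0⊕1⊕0⊕0⊕0⊕1⊕0⊕0⊕1⊕1⊕0⊕0⊕0⊕0 = 0
Codeword: 1010101011110110001000100110000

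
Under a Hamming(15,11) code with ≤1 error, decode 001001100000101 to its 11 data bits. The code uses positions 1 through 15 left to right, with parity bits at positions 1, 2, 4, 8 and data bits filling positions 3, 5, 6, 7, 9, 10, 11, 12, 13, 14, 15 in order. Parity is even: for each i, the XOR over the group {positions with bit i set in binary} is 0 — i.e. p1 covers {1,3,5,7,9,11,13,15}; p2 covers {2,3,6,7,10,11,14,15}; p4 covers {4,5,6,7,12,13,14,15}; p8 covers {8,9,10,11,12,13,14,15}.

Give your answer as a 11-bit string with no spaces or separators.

s1 (pos 1,3,5,7,9,11,13,15): 0⊕1⊕0⊕1⊕0⊕0⊕1⊕1 = 0
s2 (pos 2,3,6,7,10,11,14,15): 0⊕1⊕1⊕1⊕0⊕0⊕0⊕1 = 0
s4 (pos 4,5,6,7,12,13,14,15): 0⊕0⊕1⊕1⊕0⊕1⊕0⊕1 = 0
s8 (pos 8,9,10,11,12,13,14,15): 0⊕0⊕0⊕0⊕0⊕1⊕0⊕1 = 0
Syndrome s8…s1 = 0000 → no error.
Read data bits from positions 3,5,6,7,9,10,11,12,13,14,15: 10110000101

10110000101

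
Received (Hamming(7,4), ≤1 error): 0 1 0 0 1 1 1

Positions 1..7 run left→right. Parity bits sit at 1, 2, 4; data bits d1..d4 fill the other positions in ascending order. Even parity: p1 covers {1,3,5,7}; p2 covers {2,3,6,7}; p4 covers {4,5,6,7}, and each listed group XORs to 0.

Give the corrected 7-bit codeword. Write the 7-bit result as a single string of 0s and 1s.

s1 (pos 1,3,5,7): 0⊕0⊕1⊕1 = 0
s2 (pos 2,3,6,7): 1⊕0⊕1⊕1 = 1
s4 (pos 4,5,6,7): 0⊕1⊕1⊕1 = 1
Syndrome s4…s1 = 110 → error at position 6.
Flip position 6: 0100111 → 0100101

0100101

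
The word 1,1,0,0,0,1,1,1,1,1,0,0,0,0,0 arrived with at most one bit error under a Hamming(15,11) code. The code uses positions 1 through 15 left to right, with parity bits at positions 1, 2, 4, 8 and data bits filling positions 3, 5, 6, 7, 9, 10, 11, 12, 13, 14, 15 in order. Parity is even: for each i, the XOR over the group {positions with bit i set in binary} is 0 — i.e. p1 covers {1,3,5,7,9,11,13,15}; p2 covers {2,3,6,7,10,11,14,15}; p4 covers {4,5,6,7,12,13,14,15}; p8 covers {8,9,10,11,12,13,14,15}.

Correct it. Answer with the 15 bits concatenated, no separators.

110001110100000

s1 (pos 1,3,5,7,9,11,13,15): 1⊕0⊕0⊕1⊕1⊕0⊕0⊕0 = 1
s2 (pos 2,3,6,7,10,11,14,15): 1⊕0⊕1⊕1⊕1⊕0⊕0⊕0 = 0
s4 (pos 4,5,6,7,12,13,14,15): 0⊕0⊕1⊕1⊕0⊕0⊕0⊕0 = 0
s8 (pos 8,9,10,11,12,13,14,15): 1⊕1⊕1⊕0⊕0⊕0⊕0⊕0 = 1
Syndrome s8…s1 = 1001 → error at position 9.
Flip position 9: 110001111100000 → 110001110100000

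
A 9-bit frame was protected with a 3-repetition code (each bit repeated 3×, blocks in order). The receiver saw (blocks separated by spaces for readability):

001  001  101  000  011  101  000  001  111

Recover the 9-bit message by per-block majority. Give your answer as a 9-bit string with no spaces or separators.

001011001

Block 1 (001): 1 one → 0
Block 2 (001): 1 one → 0
Block 3 (101): 2 ones → 1
Block 4 (000): 0 ones → 0
Block 5 (011): 2 ones → 1
Block 6 (101): 2 ones → 1
Block 7 (000): 0 ones → 0
Block 8 (001): 1 one → 0
Block 9 (111): 3 ones → 1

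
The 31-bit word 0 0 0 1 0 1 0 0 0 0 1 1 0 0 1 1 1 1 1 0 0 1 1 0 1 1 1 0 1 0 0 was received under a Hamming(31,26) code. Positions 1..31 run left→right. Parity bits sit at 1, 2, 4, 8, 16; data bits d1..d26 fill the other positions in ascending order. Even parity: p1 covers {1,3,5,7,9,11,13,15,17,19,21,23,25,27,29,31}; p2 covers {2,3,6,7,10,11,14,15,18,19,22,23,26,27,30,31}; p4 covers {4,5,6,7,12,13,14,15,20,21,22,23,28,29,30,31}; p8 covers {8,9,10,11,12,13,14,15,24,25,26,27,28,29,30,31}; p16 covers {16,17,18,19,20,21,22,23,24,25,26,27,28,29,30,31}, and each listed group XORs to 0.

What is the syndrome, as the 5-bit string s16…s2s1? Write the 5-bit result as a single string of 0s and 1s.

s1 (pos 1,3,5,7,9,11,13,15,17,19,21,23,25,27,29,31): 0⊕0⊕0⊕0⊕0⊕1⊕0⊕1⊕1⊕1⊕0⊕1⊕1⊕1⊕1⊕0 = 0
s2 (pos 2,3,6,7,10,11,14,15,18,19,22,23,26,27,30,31): 0⊕0⊕1⊕0⊕0⊕1⊕0⊕1⊕1⊕1⊕1⊕1⊕1⊕1⊕0⊕0 = 1
s4 (pos 4,5,6,7,12,13,14,15,20,21,22,23,28,29,30,31): 1⊕0⊕1⊕0⊕1⊕0⊕0⊕1⊕0⊕0⊕1⊕1⊕0⊕1⊕0⊕0 = 1
s8 (pos 8,9,10,11,12,13,14,15,24,25,26,27,28,29,30,31): 0⊕0⊕0⊕1⊕1⊕0⊕0⊕1⊕0⊕1⊕1⊕1⊕0⊕1⊕0⊕0 = 1
s16 (pos 16,17,18,19,20,21,22,23,24,25,26,27,28,29,30,31): 1⊕1⊕1⊕1⊕0⊕0⊕1⊕1⊕0⊕1⊕1⊕1⊕0⊕1⊕0⊕0 = 0
Syndrome s16…s1 = 01110 → error at position 14.

01110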